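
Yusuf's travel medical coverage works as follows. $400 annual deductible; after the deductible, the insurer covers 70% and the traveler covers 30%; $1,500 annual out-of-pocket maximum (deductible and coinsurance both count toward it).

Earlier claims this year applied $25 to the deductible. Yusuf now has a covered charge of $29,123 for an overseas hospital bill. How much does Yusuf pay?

$1,475

$25 of the $400 deductible is already met, leaving $375.
The remaining $28,748 (= $29,123 − $375) moves to coinsurance.
Traveler's 30% share of $28,748 is $8,624.40.
So the traveler owes $375 + $8,624.40 = $8,999.40 before any cap.
Year-to-date out-of-pocket would reach $25 + $8,999.40 = $9,024.40, above the $1,500 maximum, so the traveler pays only $1,500 − $25 = $1,475.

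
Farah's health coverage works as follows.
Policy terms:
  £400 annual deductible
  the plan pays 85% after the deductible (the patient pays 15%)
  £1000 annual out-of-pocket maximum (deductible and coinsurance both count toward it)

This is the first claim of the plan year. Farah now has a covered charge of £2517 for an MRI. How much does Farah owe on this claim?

Nothing has been paid toward the £400 deductible, so the first £400 of this charge is applied there.
The remaining £2117 (= £2517 − £400) moves to coinsurance.
Patient's 15% share of £2117 is £317.55.
Patient responsibility before any cap: £400 + £317.55 = £717.55.
Total out-of-pocket so far would be £0 + £717.55 = £717.55, below the £1000 cap — no reduction.

£717.55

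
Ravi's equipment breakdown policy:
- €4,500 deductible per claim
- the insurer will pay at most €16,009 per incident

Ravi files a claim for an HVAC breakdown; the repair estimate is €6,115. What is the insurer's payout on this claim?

Subtract the deductible: €6,115 − €4,500 = €1,615.
That's under the €16,009 cap, so the insurer reimburses the full €1,615.

€1,615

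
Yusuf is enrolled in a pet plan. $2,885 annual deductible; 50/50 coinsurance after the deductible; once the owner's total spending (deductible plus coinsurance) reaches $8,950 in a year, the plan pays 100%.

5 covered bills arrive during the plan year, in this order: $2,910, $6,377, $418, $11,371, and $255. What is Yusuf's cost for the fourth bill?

#1 ($2,910): $2,885 finishes the deductible; $25 goes to coinsurance; owner's 50% is $12.50. Cost to owner: $2,897.50. OOP to date $2,897.50.
#2 ($6,377): 50% coinsurance on $6,377 = $3,188.50. Cost to owner: $3,188.50. OOP to date $6,086.
#3 ($418): deductible met; 50% of $418 = $209. Owner owes $209 (running OOP $6,295).
#4 ($11,371): deductible met; 50% of $11,371 = $5,685.50. That would push OOP to $11,980.50, over the $8,950 cap, so owner pays $8,950 − $6,295 = $2,655.

$2,655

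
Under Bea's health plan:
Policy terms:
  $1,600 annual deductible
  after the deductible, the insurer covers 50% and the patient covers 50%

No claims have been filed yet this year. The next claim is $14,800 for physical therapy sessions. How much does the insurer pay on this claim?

The full $1,600 deductible is still open; $1,600 of this bill applies to it.
That leaves $14,800 − $1,600 = $13,200 for coinsurance.
Patient's 50% share of $13,200 is $6,600.
Patient responsibility: $1,600 + $6,600 = $8,200.
The plan picks up $14,800 − $8,200 = $6,600.

$6,600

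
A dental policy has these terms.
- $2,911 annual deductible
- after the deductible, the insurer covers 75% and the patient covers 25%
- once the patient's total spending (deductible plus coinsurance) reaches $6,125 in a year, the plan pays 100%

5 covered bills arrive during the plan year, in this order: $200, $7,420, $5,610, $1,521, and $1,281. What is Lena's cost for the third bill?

$1,402.50

Bill 1, $200: entire amount goes to the deductible. Patient pays $200; OOP now $200.
Bill 2, $7,420: $2,711 finishes the deductible; $4,709 goes to coinsurance; 25% of $4,709 = $1,177.25. Patient owes $3,888.25 (running OOP $4,088.25).
Bill 3, $5,610: 25% coinsurance on $5,610 = $1,402.50. Patient owes $1,402.50 (running OOP $5,490.75).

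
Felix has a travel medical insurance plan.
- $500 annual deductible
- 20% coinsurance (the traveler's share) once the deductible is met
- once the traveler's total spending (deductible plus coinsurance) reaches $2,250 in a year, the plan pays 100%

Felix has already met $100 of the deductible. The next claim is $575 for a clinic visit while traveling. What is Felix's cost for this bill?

Deductible still to meet: $500 − $100 = $400.
The remaining $175 (= $575 − $400) moves to coinsurance.
20% of $175 = $35 falls to the traveler.
That puts the traveler's cost at $400 + $35 = $435 before any cap.
Cumulative spending $100 + $435 = $535 stays under the $2,250 maximum.

$435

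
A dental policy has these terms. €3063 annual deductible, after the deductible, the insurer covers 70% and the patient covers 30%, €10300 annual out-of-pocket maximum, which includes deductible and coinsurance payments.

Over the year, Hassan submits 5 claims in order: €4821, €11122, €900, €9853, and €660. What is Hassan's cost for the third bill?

€270

#1 (€4821): €3063 finishes the deductible; €1758 goes to coinsurance; patient's 30% is €527.40. Cost to patient: €3590.40. OOP to date €3590.40.
#2 (€11122): deductible already satisfied, so patient's share is 30% × €11122 = €3336.60. Patient owes €3336.60 (running OOP €6927).
#3 (€900): deductible met; 30% of €900 = €270. Patient pays €270; OOP now €7197.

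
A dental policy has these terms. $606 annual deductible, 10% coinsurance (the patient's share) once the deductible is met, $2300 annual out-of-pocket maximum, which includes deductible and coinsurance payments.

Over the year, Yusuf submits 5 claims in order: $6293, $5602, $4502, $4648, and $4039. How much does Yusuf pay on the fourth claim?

$114.90

#1 ($6293): $606 finishes the deductible; $5687 goes to coinsurance; 10% of $5687 = $568.70. Patient pays $1174.70; OOP now $1174.70.
#2 ($5602): deductible already satisfied, so patient's share is 10% × $5602 = $560.20. Patient owes $560.20 (running OOP $1734.90).
#3 ($4502): deductible already satisfied, so patient's share is 10% × $4502 = $450.20. Patient owes $450.20 (running OOP $2185.10).
#4 ($4648): deductible already satisfied, so patient's share is 10% × $4648 = $464.80. OOP would hit $2649.90 > $2300, so the cap limits the patient to $2300 − $2185.10 = $114.90.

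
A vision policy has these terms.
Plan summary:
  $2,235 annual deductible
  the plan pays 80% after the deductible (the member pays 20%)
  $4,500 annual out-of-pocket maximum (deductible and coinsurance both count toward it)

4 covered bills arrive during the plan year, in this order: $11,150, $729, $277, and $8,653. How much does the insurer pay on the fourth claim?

$8,372.20

Claim 1 — $11,150: $2,235 finishes the deductible; $8,915 goes to coinsurance; 20% of $8,915 = $1,783. Member owes $4,018 (running OOP $4,018). Plan pays $11,150 − $4,018 = $7,132.
Claim 2 — $729: deductible met; 20% of $729 = $145.80. Member owes $145.80 (running OOP $4,163.80). Plan pays $729 − $145.80 = $583.20.
Claim 3 — $277: deductible met; 20% of $277 = $55.40. Cost to member: $55.40. OOP to date $4,219.20. Plan pays $277 − $55.40 = $221.60.
Claim 4 — $8,653: deductible met; 20% of $8,653 = $1,730.60. Adding that to $4,219.20 gives $5,949.80, past the $4,500 cap; member pays only $4,500 − $4,219.20 = $280.80. Insurer: $8,653 − $280.80 = $8,372.20.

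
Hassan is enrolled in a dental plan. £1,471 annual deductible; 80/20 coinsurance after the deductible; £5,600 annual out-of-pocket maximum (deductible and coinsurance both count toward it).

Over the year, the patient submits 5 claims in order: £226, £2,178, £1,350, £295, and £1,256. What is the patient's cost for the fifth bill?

Claim 1 — £226: entire amount goes to the deductible. Patient owes £226 (running OOP £226).
Claim 2 — £2,178: £1,245 to deductible, leaving £933; 20% of £933 = £186.60. Patient owes £1,431.60 (running OOP £1,657.60).
Claim 3 — £1,350: 20% coinsurance on £1,350 = £270. Patient pays £270; OOP now £1,927.60.
Claim 4 — £295: 20% coinsurance on £295 = £59. Patient owes £59 (running OOP £1,986.60).
Claim 5 — £1,256: 20% coinsurance on £1,256 = £251.20. Cost to patient: £251.20. OOP to date £2,237.80.

£251.20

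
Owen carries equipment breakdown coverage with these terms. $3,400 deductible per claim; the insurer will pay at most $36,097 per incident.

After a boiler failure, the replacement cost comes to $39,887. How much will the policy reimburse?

After the deductible, $39,887 − $3,400 = $36,487 remains.
$36,487 exceeds the $36,097 limit, so the insurer pays the limit: $36,097.

$36,097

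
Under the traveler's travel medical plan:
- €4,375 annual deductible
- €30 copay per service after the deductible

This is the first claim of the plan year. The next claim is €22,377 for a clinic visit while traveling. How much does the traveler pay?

The full €4,375 deductible is still open; €4,375 of this bill applies to it.
The remaining €18,002 (= €22,377 − €4,375) moves to the copay.
Copay on this service: €30.
So the traveler owes €4,375 + €30 = €4,405.

€4,405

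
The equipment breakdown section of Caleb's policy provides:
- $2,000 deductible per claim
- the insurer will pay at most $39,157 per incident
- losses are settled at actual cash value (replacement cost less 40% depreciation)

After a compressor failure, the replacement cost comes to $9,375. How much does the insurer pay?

$3,625

At 40% depreciation, ACV = $9,375 − $3,750 = $5,625.
After the deductible, $5,625 − $2,000 = $3,625 remains.
$3,625 is within the $39,157 limit, so the insurer pays $3,625.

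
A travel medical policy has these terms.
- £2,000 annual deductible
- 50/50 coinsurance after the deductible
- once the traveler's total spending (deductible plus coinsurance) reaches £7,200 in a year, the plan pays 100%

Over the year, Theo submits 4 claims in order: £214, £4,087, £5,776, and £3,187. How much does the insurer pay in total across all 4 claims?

£6,064

Claim 1 (£214): all of it applies to the deductible. Traveler owes £214 (running OOP £214). Insurer: £214 − £214 = £0.
Claim 2 (£4,087): deductible takes £1,786, £2,301 remains; coinsurance £2,301 × 50% = £1,150.50. Cost to traveler: £2,936.50. OOP to date £3,150.50. Insurer: £4,087 − £2,936.50 = £1,150.50.
Claim 3 (£5,776): deductible met; 50% of £5,776 = £2,888. Cost to traveler: £2,888. OOP to date £6,038.50. Insurer: £5,776 − £2,888 = £2,888.
Claim 4 (£3,187): deductible already satisfied, so traveler's share is 50% × £3,187 = £1,593.50. Adding that to £6,038.50 gives £7,632, past the £7,200 cap; traveler pays only £7,200 − £6,038.50 = £1,161.50. Plan pays £3,187 − £1,161.50 = £2,025.50.
Insurer total: £0 + £1,150.50 + £2,888 + £2,025.50 = £6,064.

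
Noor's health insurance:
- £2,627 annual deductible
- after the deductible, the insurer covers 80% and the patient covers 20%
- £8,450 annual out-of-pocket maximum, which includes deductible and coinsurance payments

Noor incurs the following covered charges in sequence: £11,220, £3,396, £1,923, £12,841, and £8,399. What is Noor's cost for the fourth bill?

£2,568.20

#1 (£11,220): £2,627 finishes the deductible; £8,593 goes to coinsurance; patient's 20% is £1,718.60. Patient pays £4,345.60; OOP now £4,345.60.
#2 (£3,396): 20% coinsurance on £3,396 = £679.20. Cost to patient: £679.20. OOP to date £5,024.80.
#3 (£1,923): deductible already satisfied, so patient's share is 20% × £1,923 = £384.60. Patient owes £384.60 (running OOP £5,409.40).
#4 (£12,841): deductible already satisfied, so patient's share is 20% × £12,841 = £2,568.20. Patient owes £2,568.20 (running OOP £7,977.60).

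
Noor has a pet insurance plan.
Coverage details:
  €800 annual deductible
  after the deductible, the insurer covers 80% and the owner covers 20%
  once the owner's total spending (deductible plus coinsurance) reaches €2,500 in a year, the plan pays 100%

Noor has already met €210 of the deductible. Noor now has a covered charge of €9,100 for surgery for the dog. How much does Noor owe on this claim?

€2,290

Deductible still to meet: €800 − €210 = €590.
The remaining €8,510 (= €9,100 − €590) moves to coinsurance.
Owner's 20% share of €8,510 is €1,702.
That puts the owner's cost at €590 + €1,702 = €2,292 before any cap.
Adding €2,292 to the €210 already spent would give €2,502, which exceeds the €2,500 cap; the owner pays just €2,500 − €210 = €2,290.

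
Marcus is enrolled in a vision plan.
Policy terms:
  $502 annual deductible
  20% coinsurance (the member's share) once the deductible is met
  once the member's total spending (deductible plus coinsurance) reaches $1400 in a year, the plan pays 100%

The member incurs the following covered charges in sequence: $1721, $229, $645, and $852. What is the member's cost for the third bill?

$129

Claim 1 — $1721: $502 to deductible, leaving $1219; member's 20% is $243.80. Cost to member: $745.80. OOP to date $745.80.
Claim 2 — $229: deductible already satisfied, so member's share is 20% × $229 = $45.80. Cost to member: $45.80. OOP to date $791.60.
Claim 3 — $645: deductible already satisfied, so member's share is 20% × $645 = $129. Member pays $129; OOP now $920.60.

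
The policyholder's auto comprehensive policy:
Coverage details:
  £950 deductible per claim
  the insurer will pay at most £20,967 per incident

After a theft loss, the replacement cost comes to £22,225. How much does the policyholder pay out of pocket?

£1,258

After the deductible, £22,225 − £950 = £21,275 remains.
£21,275 exceeds the £20,967 limit, so the insurer pays the limit: £20,967.
Out of pocket: £22,225 − £20,967 = £1,258.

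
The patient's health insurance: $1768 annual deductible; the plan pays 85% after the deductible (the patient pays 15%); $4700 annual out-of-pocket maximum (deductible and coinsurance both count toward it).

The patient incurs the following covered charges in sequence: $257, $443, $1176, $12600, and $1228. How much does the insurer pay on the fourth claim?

#1 ($257): all of it applies to the deductible. Cost to patient: $257. OOP to date $257. Insurer: $257 − $257 = $0.
#2 ($443): entire amount goes to the deductible. Cost to patient: $443. OOP to date $700. Plan pays $443 − $443 = $0.
#3 ($1176): $1068 to deductible, leaving $108; 15% of $108 = $16.20. Patient owes $1084.20 (running OOP $1784.20). Insurer: $1176 − $1084.20 = $91.80.
#4 ($12600): deductible met; 15% of $12600 = $1890. Cost to patient: $1890. OOP to date $3674.20. Plan pays $12600 − $1890 = $10710.

$10710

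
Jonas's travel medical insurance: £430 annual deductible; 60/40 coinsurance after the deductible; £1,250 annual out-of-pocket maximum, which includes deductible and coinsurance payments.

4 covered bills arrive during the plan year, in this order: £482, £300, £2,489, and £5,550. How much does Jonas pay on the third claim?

£679.20

Claim 1 — £482: deductible takes £430, £52 remains; 40% of £52 = £20.80. Cost to traveler: £450.80. OOP to date £450.80.
Claim 2 — £300: 40% coinsurance on £300 = £120. Traveler pays £120; OOP now £570.80.
Claim 3 — £2,489: deductible already satisfied, so traveler's share is 40% × £2,489 = £995.60. Adding that to £570.80 gives £1,566.40, past the £1,250 cap; traveler pays only £1,250 − £570.80 = £679.20.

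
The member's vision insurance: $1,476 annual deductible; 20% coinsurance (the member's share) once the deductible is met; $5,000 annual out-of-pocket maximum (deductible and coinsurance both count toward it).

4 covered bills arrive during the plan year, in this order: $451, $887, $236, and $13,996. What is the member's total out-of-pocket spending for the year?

$4,294.80

#1 ($451): all of it applies to the deductible. Member owes $451 (running OOP $451).
#2 ($887): entire amount goes to the deductible. Member owes $887 (running OOP $1,338).
#3 ($236): $138 to deductible, leaving $98; coinsurance $98 × 20% = $19.60. Member owes $157.60 (running OOP $1,495.60).
#4 ($13,996): 20% coinsurance on $13,996 = $2,799.20. Member owes $2,799.20 (running OOP $4,294.80).
Summing the member's payments: $451 + $887 + $157.60 + $2,799.20 = $4,294.80.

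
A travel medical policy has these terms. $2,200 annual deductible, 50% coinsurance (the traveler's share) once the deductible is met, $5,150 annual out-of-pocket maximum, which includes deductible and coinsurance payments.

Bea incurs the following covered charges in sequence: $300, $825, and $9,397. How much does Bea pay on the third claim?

$4,025

Claim 1 — $300: all of it applies to the deductible. Cost to traveler: $300. OOP to date $300.
Claim 2 — $825: all of it applies to the deductible. Traveler pays $825; OOP now $1,125.
Claim 3 — $9,397: $1,075 to deductible, leaving $8,322; coinsurance $8,322 × 50% = $4,161. Deductible plus coinsurance: $1,075 + $4,161 = $5,236. Adding that to $1,125 gives $6,361, past the $5,150 cap; traveler pays only $5,150 − $1,125 = $4,025.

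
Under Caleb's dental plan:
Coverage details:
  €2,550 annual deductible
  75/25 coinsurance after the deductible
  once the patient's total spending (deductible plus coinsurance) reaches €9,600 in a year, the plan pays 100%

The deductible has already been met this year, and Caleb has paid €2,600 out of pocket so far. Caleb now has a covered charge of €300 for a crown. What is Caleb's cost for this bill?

€75

The deductible is already satisfied, so the full bill goes to coinsurance.
Coinsurance: €300 × 25% = €75.
Cumulative spending €2,600 + €75 = €2,675 stays under the €9,600 maximum.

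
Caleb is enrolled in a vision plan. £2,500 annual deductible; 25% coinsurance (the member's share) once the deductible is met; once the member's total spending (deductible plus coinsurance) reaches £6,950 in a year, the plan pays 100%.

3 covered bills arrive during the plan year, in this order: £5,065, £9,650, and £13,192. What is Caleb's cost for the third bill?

Claim 1 (£5,065): £2,500 finishes the deductible; £2,565 goes to coinsurance; coinsurance £2,565 × 25% = £641.25. Member owes £3,141.25 (running OOP £3,141.25).
Claim 2 (£9,650): deductible already satisfied, so member's share is 25% × £9,650 = £2,412.50. Member owes £2,412.50 (running OOP £5,553.75).
Claim 3 (£13,192): deductible already satisfied, so member's share is 25% × £13,192 = £3,298. That would push OOP to £8,851.75, over the £6,950 cap, so member pays £6,950 − £5,553.75 = £1,396.25.

£1,396.25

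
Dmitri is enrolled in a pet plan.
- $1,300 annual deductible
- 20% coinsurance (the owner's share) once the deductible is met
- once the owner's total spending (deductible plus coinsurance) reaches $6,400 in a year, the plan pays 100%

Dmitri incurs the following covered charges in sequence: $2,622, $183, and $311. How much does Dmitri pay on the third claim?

Claim 1 — $2,622: $1,300 finishes the deductible; $1,322 goes to coinsurance; coinsurance $1,322 × 20% = $264.40. Owner pays $1,564.40; OOP now $1,564.40.
Claim 2 — $183: deductible met; 20% of $183 = $36.60. Cost to owner: $36.60. OOP to date $1,601.
Claim 3 — $311: deductible met; 20% of $311 = $62.20. Cost to owner: $62.20. OOP to date $1,663.20.

$62.20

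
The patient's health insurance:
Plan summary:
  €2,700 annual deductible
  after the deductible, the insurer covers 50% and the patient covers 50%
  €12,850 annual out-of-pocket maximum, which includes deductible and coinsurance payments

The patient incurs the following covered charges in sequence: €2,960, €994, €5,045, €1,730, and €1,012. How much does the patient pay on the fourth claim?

#1 (€2,960): €2,700 to deductible, leaving €260; 50% of €260 = €130. Patient owes €2,830 (running OOP €2,830).
#2 (€994): deductible already satisfied, so patient's share is 50% × €994 = €497. Patient owes €497 (running OOP €3,327).
#3 (€5,045): deductible met; 50% of €5,045 = €2,522.50. Patient owes €2,522.50 (running OOP €5,849.50).
#4 (€1,730): deductible met; 50% of €1,730 = €865. Patient pays €865; OOP now €6,714.50.

€865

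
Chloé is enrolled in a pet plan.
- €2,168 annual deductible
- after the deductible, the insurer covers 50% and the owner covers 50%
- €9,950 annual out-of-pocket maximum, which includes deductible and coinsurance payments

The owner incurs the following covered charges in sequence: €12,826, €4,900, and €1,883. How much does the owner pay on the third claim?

€3

Claim 1 (€12,826): €2,168 finishes the deductible; €10,658 goes to coinsurance; 50% of €10,658 = €5,329. Cost to owner: €7,497. OOP to date €7,497.
Claim 2 (€4,900): deductible already satisfied, so owner's share is 50% × €4,900 = €2,450. Cost to owner: €2,450. OOP to date €9,947.
Claim 3 (€1,883): deductible met; 50% of €1,883 = €941.50. That would push OOP to €10,888.50, over the €9,950 cap, so owner pays €9,950 − €9,947 = €3.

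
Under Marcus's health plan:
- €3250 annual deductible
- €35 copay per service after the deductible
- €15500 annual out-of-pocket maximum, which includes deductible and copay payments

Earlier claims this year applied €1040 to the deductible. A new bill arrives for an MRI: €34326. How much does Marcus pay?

€2245

€1040 of the €3250 deductible is already met, leaving €2210.
After the €2210 deductible portion, €34326 − €2210 = €32116 is subject to the copay.
Copay on this service: €35.
So the patient owes €2210 + €35 = €2245 before any cap.
Cumulative spending €1040 + €2245 = €3285 stays under the €15500 maximum.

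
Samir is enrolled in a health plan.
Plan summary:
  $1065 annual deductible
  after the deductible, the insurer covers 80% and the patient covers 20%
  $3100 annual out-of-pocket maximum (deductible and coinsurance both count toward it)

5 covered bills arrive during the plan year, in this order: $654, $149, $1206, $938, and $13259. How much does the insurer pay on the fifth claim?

$11600.40

Bill 1, $654: all of it applies to the deductible. Patient owes $654 (running OOP $654). Insurer: $654 − $654 = $0.
Bill 2, $149: entire amount goes to the deductible. Cost to patient: $149. OOP to date $803. Insurer: $149 − $149 = $0.
Bill 3, $1206: $262 to deductible, leaving $944; patient's 20% is $188.80. Patient pays $450.80; OOP now $1253.80. Insurer: $1206 − $450.80 = $755.20.
Bill 4, $938: deductible already satisfied, so patient's share is 20% × $938 = $187.60. Cost to patient: $187.60. OOP to date $1441.40. Insurer: $938 − $187.60 = $750.40.
Bill 5, $13259: deductible already satisfied, so patient's share is 20% × $13259 = $2651.80. Adding that to $1441.40 gives $4093.20, past the $3100 cap; patient pays only $3100 − $1441.40 = $1658.60. Insurer: $13259 − $1658.60 = $11600.40.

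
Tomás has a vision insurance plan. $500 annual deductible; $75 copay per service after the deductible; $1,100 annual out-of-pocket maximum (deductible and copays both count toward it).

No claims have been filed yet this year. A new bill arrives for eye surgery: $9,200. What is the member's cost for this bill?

$575

Nothing has been paid toward the $500 deductible, so the first $500 of this charge is applied there.
After the $500 deductible portion, $9,200 − $500 = $8,700 is subject to the copay.
Copay on this service: $75.
So the member owes $500 + $75 = $575 before any cap.
Cumulative spending $0 + $575 = $575 stays under the $1,100 maximum.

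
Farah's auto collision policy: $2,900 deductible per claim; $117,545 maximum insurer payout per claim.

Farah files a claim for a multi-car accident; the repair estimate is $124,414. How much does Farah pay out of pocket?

Less the $2,900 deductible: $124,414 − $2,900 = $121,514.
$121,514 exceeds the $117,545 limit, so the insurer pays the limit: $117,545.
Driver's share is the uncovered remainder: $124,414 − $117,545 = $6,869.

$6,869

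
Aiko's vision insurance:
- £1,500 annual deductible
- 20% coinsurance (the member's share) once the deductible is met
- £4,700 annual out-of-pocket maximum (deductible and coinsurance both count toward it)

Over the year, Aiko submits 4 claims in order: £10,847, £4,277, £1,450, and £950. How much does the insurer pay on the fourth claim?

£764.80

Bill 1, £10,847: deductible takes £1,500, £9,347 remains; coinsurance £9,347 × 20% = £1,869.40. Cost to member: £3,369.40. OOP to date £3,369.40. Plan pays £10,847 − £3,369.40 = £7,477.60.
Bill 2, £4,277: deductible met; 20% of £4,277 = £855.40. Member pays £855.40; OOP now £4,224.80. Plan pays £4,277 − £855.40 = £3,421.60.
Bill 3, £1,450: 20% coinsurance on £1,450 = £290. Member owes £290 (running OOP £4,514.80). Plan pays £1,450 − £290 = £1,160.
Bill 4, £950: 20% coinsurance on £950 = £190. Adding that to £4,514.80 gives £4,704.80, past the £4,700 cap; member pays only £4,700 − £4,514.80 = £185.20. Insurer: £950 − £185.20 = £764.80.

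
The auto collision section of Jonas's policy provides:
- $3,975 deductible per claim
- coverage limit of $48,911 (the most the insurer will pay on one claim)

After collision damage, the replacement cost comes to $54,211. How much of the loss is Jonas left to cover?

Subtract the deductible: $54,211 − $3,975 = $50,236.
Since $50,236 > $48,911, the payout is capped at $48,911.
Driver's share is the uncovered remainder: $54,211 − $48,911 = $5,300.

$5,300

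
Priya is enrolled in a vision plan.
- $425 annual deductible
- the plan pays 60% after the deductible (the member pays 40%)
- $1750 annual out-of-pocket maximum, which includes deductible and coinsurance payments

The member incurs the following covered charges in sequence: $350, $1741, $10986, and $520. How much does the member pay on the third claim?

$658.60

Bill 1, $350: entire amount goes to the deductible. Cost to member: $350. OOP to date $350.
Bill 2, $1741: $75 to deductible, leaving $1666; 40% of $1666 = $666.40. Cost to member: $741.40. OOP to date $1091.40.
Bill 3, $10986: 40% coinsurance on $10986 = $4394.40. That would push OOP to $5485.80, over the $1750 cap, so member pays $1750 − $1091.40 = $658.60.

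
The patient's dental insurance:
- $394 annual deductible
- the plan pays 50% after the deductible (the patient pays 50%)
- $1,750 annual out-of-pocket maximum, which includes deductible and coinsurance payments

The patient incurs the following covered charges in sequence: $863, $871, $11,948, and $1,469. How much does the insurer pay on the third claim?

$11,262

#1 ($863): $394 finishes the deductible; $469 goes to coinsurance; patient's 50% is $234.50. Patient owes $628.50 (running OOP $628.50). Plan pays $863 − $628.50 = $234.50.
#2 ($871): deductible met; 50% of $871 = $435.50. Patient owes $435.50 (running OOP $1,064). Insurer: $871 − $435.50 = $435.50.
#3 ($11,948): 50% coinsurance on $11,948 = $5,974. OOP would hit $7,038 > $1,750, so the cap limits the patient to $1,750 − $1,064 = $686. Plan pays $11,948 − $686 = $11,262.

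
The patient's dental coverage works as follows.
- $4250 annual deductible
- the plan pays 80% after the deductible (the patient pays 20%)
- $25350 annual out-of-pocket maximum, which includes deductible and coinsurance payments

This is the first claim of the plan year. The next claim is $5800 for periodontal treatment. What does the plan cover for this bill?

$1240

The full $4250 deductible is still open; $4250 of this bill applies to it.
The remaining $1550 (= $5800 − $4250) moves to coinsurance.
Patient's 20% share of $1550 is $310.
Patient responsibility before any cap: $4250 + $310 = $4560.
Total out-of-pocket so far would be $0 + $4560 = $4560, below the $25350 cap — no reduction.
Insurer pays the balance: $5800 − $4560 = $1240.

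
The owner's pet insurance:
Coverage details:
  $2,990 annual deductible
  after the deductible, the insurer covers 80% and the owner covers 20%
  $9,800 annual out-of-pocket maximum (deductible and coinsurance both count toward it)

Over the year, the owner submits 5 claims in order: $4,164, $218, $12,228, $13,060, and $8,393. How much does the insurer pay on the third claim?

Claim 1 — $4,164: $2,990 to deductible, leaving $1,174; 20% of $1,174 = $234.80. Owner pays $3,224.80; OOP now $3,224.80. Insurer: $4,164 − $3,224.80 = $939.20.
Claim 2 — $218: 20% coinsurance on $218 = $43.60. Owner owes $43.60 (running OOP $3,268.40). Insurer: $218 − $43.60 = $174.40.
Claim 3 — $12,228: 20% coinsurance on $12,228 = $2,445.60. Owner owes $2,445.60 (running OOP $5,714). Plan pays $12,228 − $2,445.60 = $9,782.40.

$9,782.40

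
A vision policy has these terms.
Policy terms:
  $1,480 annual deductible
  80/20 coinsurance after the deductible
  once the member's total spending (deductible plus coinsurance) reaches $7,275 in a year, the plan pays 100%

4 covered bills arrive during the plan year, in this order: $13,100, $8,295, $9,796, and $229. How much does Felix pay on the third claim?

$1,812

Claim 1 — $13,100: deductible takes $1,480, $11,620 remains; member's 20% is $2,324. Member owes $3,804 (running OOP $3,804).
Claim 2 — $8,295: 20% coinsurance on $8,295 = $1,659. Member pays $1,659; OOP now $5,463.
Claim 3 — $9,796: 20% coinsurance on $9,796 = $1,959.20. OOP would hit $7,422.20 > $7,275, so the cap limits the member to $7,275 − $5,463 = $1,812.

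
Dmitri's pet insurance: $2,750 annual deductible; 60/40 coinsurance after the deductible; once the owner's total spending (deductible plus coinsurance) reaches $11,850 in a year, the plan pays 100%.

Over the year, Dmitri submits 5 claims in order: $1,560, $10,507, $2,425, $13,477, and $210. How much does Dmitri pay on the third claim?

#1 ($1,560): all of it applies to the deductible. Owner owes $1,560 (running OOP $1,560).
#2 ($10,507): $1,190 to deductible, leaving $9,317; 40% of $9,317 = $3,726.80. Owner pays $4,916.80; OOP now $6,476.80.
#3 ($2,425): deductible already satisfied, so owner's share is 40% × $2,425 = $970. Owner pays $970; OOP now $7,446.80.

$970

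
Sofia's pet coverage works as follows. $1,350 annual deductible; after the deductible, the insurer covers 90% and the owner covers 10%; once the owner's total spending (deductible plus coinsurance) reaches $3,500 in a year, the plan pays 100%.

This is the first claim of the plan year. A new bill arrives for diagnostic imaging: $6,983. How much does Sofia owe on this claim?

$1,913.30

Nothing has been paid toward the $1,350 deductible, so the first $1,350 of this charge is applied there.
That leaves $6,983 − $1,350 = $5,633 for coinsurance.
10% of $5,633 = $563.30 falls to the owner.
Owner responsibility before any cap: $1,350 + $563.30 = $1,913.30.
Total out-of-pocket so far would be $0 + $1,913.30 = $1,913.30, below the $3,500 cap — no reduction.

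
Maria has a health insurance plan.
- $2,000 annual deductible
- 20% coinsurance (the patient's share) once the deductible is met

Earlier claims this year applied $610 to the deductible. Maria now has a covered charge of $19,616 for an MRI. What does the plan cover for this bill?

$610 of the $2,000 deductible is already met, leaving $1,390.
The remaining $18,226 (= $19,616 − $1,390) moves to coinsurance.
Coinsurance: $18,226 × 20% = $3,645.20.
Patient responsibility: $1,390 + $3,645.20 = $5,035.20.
The insurer covers the remainder: $19,616 − $5,035.20 = $14,580.80.

$14,580.80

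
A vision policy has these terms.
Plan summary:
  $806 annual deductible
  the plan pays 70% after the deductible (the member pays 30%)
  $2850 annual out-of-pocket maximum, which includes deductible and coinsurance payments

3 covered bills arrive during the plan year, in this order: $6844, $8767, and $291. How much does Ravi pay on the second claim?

Claim 1 — $6844: $806 to deductible, leaving $6038; 30% of $6038 = $1811.40. Member pays $2617.40; OOP now $2617.40.
Claim 2 — $8767: 30% coinsurance on $8767 = $2630.10. That would push OOP to $5247.50, over the $2850 cap, so member pays $2850 − $2617.40 = $232.60.

$232.60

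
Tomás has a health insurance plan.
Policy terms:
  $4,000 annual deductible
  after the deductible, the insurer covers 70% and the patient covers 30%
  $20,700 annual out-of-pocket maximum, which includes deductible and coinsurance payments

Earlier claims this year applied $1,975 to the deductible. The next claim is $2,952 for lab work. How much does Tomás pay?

$1,975 of the $4,000 deductible is already met, leaving $2,025.
That leaves $2,952 − $2,025 = $927 for coinsurance.
Coinsurance: $927 × 30% = $278.10.
So the patient owes $2,025 + $278.10 = $2,303.10 before any cap.
Total out-of-pocket so far would be $1,975 + $2,303.10 = $4,278.10, below the $20,700 cap — no reduction.

$2,303.10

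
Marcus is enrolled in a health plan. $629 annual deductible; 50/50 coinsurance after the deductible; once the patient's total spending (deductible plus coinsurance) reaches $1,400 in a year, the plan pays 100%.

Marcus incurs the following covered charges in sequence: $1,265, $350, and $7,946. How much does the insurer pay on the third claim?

$7,668

Claim 1 ($1,265): $629 finishes the deductible; $636 goes to coinsurance; 50% of $636 = $318. Patient pays $947; OOP now $947. Plan pays $1,265 − $947 = $318.
Claim 2 ($350): deductible met; 50% of $350 = $175. Patient pays $175; OOP now $1,122. Insurer: $350 − $175 = $175.
Claim 3 ($7,946): deductible met; 50% of $7,946 = $3,973. Adding that to $1,122 gives $5,095, past the $1,400 cap; patient pays only $1,400 − $1,122 = $278. Insurer: $7,946 − $278 = $7,668.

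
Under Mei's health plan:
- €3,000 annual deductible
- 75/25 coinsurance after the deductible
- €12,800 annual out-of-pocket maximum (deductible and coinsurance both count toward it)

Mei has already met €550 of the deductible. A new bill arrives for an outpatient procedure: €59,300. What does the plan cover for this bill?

€47,050

Deductible still to meet: €3,000 − €550 = €2,450.
That leaves €59,300 − €2,450 = €56,850 for coinsurance.
25% of €56,850 = €14,212.50 falls to the patient.
Patient responsibility before any cap: €2,450 + €14,212.50 = €16,662.50.
Adding €16,662.50 to the €550 already spent would give €17,212.50, which exceeds the €12,800 cap; the patient pays just €12,800 − €550 = €12,250.
Insurer pays the balance: €59,300 − €12,250 = €47,050.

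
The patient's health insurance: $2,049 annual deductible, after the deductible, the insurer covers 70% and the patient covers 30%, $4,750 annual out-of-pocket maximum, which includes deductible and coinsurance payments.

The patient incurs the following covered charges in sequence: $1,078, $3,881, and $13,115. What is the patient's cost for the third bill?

#1 ($1,078): fully absorbed by the deductible. Patient pays $1,078; OOP now $1,078.
#2 ($3,881): deductible takes $971, $2,910 remains; coinsurance $2,910 × 30% = $873. Patient pays $1,844; OOP now $2,922.
#3 ($13,115): deductible met; 30% of $13,115 = $3,934.50. Adding that to $2,922 gives $6,856.50, past the $4,750 cap; patient pays only $4,750 − $2,922 = $1,828.

$1,828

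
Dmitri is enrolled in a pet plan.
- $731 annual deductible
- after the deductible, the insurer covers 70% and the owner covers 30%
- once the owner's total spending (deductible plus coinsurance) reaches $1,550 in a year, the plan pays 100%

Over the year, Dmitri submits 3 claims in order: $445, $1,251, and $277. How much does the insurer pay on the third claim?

Claim 1 — $445: all of it applies to the deductible. Cost to owner: $445. OOP to date $445. Plan pays $445 − $445 = $0.
Claim 2 — $1,251: deductible takes $286, $965 remains; coinsurance $965 × 30% = $289.50. Owner pays $575.50; OOP now $1,020.50. Insurer: $1,251 − $575.50 = $675.50.
Claim 3 — $277: 30% coinsurance on $277 = $83.10. Owner owes $83.10 (running OOP $1,103.60). Insurer: $277 − $83.10 = $193.90.

$193.90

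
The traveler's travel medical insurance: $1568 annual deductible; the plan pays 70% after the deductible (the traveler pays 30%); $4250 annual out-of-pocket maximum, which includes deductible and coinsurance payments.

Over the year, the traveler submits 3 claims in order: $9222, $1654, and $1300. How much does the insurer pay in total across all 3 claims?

#1 ($9222): deductible takes $1568, $7654 remains; 30% of $7654 = $2296.20. Cost to traveler: $3864.20. OOP to date $3864.20. Plan pays $9222 − $3864.20 = $5357.80.
#2 ($1654): deductible already satisfied, so traveler's share is 30% × $1654 = $496.20. OOP would hit $4360.40 > $4250, so the cap limits the traveler to $4250 − $3864.20 = $385.80. Insurer: $1654 − $385.80 = $1268.20.
#3 ($1300): deductible met; 30% of $1300 = $390. Adding that to $4250 gives $4640, past the $4250 cap; traveler pays only $4250 − $4250 = $0. Insurer: $1300 − $0 = $1300.
Insurer total = bills − traveler's total = $12176 − $4250 = $7926.

$7926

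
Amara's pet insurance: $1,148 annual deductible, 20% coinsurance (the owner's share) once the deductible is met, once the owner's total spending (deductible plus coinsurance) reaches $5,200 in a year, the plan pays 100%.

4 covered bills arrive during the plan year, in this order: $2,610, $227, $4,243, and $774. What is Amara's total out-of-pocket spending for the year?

Claim 1 ($2,610): deductible takes $1,148, $1,462 remains; owner's 20% is $292.40. Owner owes $1,440.40 (running OOP $1,440.40).
Claim 2 ($227): deductible already satisfied, so owner's share is 20% × $227 = $45.40. Owner pays $45.40; OOP now $1,485.80.
Claim 3 ($4,243): 20% coinsurance on $4,243 = $848.60. Owner owes $848.60 (running OOP $2,334.40).
Claim 4 ($774): deductible met; 20% of $774 = $154.80. Cost to owner: $154.80. OOP to date $2,489.20.
Total paid by the owner: $1,440.40 + $45.40 + $848.60 + $154.80 = $2,489.20.

$2,489.20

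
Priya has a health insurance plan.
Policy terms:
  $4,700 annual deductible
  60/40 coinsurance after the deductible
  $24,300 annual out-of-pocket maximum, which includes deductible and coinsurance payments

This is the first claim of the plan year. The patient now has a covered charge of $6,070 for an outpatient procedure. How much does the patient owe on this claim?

$5,248

Nothing has been paid toward the $4,700 deductible, so the first $4,700 of this charge is applied there.
The remaining $1,370 (= $6,070 − $4,700) moves to coinsurance.
40% of $1,370 = $548 falls to the patient.
So the patient owes $4,700 + $548 = $5,248 before any cap.
Cumulative spending $0 + $5,248 = $5,248 stays under the $24,300 maximum.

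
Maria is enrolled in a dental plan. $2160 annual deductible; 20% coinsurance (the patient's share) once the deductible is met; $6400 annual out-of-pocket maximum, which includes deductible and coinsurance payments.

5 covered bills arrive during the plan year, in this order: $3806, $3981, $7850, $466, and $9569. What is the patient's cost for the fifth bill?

Bill 1, $3806: $2160 finishes the deductible; $1646 goes to coinsurance; 20% of $1646 = $329.20. Patient owes $2489.20 (running OOP $2489.20).
Bill 2, $3981: 20% coinsurance on $3981 = $796.20. Patient pays $796.20; OOP now $3285.40.
Bill 3, $7850: 20% coinsurance on $7850 = $1570. Patient owes $1570 (running OOP $4855.40).
Bill 4, $466: 20% coinsurance on $466 = $93.20. Patient owes $93.20 (running OOP $4948.60).
Bill 5, $9569: 20% coinsurance on $9569 = $1913.80. Adding that to $4948.60 gives $6862.40, past the $6400 cap; patient pays only $6400 − $4948.60 = $1451.40.

$1451.40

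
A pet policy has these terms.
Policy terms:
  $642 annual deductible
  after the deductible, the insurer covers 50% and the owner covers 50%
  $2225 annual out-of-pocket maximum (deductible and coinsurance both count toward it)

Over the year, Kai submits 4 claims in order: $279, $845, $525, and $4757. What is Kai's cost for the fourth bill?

Bill 1, $279: all of it applies to the deductible. Cost to owner: $279. OOP to date $279.
Bill 2, $845: deductible takes $363, $482 remains; coinsurance $482 × 50% = $241. Owner pays $604; OOP now $883.
Bill 3, $525: deductible already satisfied, so owner's share is 50% × $525 = $262.50. Owner owes $262.50 (running OOP $1145.50).
Bill 4, $4757: 50% coinsurance on $4757 = $2378.50. That would push OOP to $3524, over the $2225 cap, so owner pays $2225 − $1145.50 = $1079.50.

$1079.50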